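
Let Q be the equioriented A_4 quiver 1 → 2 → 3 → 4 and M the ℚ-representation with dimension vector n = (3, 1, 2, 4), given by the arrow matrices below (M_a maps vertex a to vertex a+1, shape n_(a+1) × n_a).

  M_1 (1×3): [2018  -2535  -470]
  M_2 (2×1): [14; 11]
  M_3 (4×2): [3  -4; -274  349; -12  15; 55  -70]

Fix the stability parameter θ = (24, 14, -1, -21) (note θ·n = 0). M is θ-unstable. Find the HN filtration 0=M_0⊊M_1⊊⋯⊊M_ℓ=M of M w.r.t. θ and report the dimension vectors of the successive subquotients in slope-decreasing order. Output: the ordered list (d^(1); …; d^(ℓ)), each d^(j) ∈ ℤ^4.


Barcode: M ≅ I[1,1]^2, I[1,4], I[3,4], I[4,4]^2. HN layers by μ_θ (4 steps, strictly decreasing):
  μ^(1)=24; μ^(2)=4; μ^(3)=-11; μ^(4)=-21

((2, 0, 0, 0); (1, 1, 1, 1); (0, 0, 1, 1); (0, 0, 0, 2))


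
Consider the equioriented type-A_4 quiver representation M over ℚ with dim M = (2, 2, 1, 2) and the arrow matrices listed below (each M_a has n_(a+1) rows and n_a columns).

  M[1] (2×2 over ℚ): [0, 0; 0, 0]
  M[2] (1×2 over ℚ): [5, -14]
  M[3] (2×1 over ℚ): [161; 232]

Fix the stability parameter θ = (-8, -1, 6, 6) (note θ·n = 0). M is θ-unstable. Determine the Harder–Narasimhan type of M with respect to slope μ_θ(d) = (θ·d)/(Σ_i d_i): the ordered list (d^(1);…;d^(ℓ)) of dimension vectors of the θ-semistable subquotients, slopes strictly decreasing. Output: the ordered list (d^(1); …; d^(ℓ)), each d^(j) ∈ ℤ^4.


Via rank(M_{q-1}∘⋯∘M_p): M ≅ I[1,1]^2, I[2,2], I[2,4], I[4,4].
μ_θ-semistable layers: μ^(1)=6; μ^(2)=-1; μ^(3)=-8

((0, 0, 1, 2); (0, 2, 0, 0); (2, 0, 0, 0))


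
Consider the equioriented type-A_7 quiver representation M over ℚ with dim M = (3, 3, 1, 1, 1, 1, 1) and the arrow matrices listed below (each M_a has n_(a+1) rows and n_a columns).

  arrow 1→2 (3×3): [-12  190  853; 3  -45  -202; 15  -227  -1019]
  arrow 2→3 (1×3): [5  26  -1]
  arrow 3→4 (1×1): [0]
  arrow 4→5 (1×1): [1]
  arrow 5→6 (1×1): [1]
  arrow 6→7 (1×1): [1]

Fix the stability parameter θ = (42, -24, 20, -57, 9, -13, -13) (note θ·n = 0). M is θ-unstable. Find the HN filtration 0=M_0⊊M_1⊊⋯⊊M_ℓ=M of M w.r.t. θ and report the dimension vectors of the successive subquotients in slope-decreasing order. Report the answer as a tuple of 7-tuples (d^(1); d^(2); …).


Interval decomposition of M: I[1,1], I[1,2], I[1,3], I[2,2], I[4,7].
HN type (ℓ=6): μ^(1)=42; μ^(2)=20; μ^(3)=9; μ^(4)=-17/3; μ^(5)=-24; μ^(6)=-57

((1, 0, 0, 0, 0, 0, 0); (0, 0, 1, 0, 0, 0, 0); (2, 2, 0, 0, 0, 0, 0); (0, 0, 0, 0, 1, 1, 1); (0, 1, 0, 0, 0, 0, 0); (0, 0, 0, 1, 0, 0, 0))


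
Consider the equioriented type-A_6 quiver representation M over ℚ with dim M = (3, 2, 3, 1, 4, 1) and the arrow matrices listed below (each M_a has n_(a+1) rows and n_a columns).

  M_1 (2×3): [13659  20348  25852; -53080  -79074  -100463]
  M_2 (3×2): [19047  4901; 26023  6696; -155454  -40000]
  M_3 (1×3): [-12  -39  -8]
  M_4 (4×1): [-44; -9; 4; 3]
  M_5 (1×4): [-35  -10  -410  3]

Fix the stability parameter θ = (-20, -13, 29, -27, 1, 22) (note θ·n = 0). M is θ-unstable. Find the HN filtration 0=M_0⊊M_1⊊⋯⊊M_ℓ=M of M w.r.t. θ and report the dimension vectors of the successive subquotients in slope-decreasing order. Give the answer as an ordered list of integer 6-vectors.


Interval decomposition of M: I[1,1], I[1,3], I[1,6], I[3,3], I[5,5]^3.
HN type (ℓ=5): μ^(1)=29; μ^(2)=22; μ^(3)=1; μ^(4)=-13; μ^(5)=-20

((0, 0, 2, 0, 0, 0); (0, 0, 0, 0, 0, 1); (0, 0, 1, 1, 4, 0); (0, 2, 0, 0, 0, 0); (3, 0, 0, 0, 0, 0))


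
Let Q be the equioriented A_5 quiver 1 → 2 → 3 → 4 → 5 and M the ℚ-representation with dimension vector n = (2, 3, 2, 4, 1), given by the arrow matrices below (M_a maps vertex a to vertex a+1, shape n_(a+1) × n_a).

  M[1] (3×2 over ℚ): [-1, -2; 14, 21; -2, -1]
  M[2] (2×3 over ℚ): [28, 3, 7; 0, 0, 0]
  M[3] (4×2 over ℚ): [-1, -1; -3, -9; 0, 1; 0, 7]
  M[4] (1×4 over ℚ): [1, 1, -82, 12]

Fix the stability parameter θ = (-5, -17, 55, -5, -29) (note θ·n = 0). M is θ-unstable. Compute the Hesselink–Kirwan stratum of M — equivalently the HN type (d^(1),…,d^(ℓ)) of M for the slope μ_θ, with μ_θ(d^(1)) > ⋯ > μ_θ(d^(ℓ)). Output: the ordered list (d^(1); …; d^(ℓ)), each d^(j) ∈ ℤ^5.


Interval decomposition of M: I[1,2]^2, I[2,5], I[3,4], I[4,4]^2.
HN type (ℓ=5): μ^(1)=25; μ^(2)=7; μ^(3)=-5; μ^(4)=-11; μ^(5)=-17

((0, 0, 1, 1, 0); (0, 0, 1, 1, 1); (0, 0, 0, 2, 0); (2, 2, 0, 0, 0); (0, 1, 0, 0, 0))


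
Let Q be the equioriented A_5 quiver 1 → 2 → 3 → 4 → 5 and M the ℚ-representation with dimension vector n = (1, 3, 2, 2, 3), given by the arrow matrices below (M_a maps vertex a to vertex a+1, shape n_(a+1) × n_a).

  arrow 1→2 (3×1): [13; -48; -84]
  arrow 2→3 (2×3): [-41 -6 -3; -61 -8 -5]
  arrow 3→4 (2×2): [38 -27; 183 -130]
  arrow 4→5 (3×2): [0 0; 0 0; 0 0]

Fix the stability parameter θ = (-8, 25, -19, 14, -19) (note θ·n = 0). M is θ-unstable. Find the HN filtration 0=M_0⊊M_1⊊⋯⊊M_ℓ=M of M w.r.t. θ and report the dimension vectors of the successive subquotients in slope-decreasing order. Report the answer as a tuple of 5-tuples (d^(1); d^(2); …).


Interval decomposition of M: I[1,4], I[2,2], I[2,4], I[5,5]^3.
HN type (ℓ=5): μ^(1)=25; μ^(2)=14; μ^(3)=3; μ^(4)=-8; μ^(5)=-19

((0, 1, 0, 0, 0); (0, 0, 0, 2, 0); (0, 2, 2, 0, 0); (1, 0, 0, 0, 0); (0, 0, 0, 0, 3))


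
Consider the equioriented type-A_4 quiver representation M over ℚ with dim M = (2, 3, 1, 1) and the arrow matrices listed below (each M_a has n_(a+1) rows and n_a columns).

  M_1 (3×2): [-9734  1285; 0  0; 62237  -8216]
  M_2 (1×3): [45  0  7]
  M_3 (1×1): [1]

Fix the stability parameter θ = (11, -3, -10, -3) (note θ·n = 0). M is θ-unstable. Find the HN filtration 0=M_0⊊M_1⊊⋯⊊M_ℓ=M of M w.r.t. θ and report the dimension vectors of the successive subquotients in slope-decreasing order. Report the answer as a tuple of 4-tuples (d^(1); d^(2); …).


Interval decomposition of M: I[1,2], I[1,4], I[2,2].
HN type (ℓ=3): μ^(1)=4; μ^(2)=-5/4; μ^(3)=-3

((1, 1, 0, 0); (1, 1, 1, 1); (0, 1, 0, 0))


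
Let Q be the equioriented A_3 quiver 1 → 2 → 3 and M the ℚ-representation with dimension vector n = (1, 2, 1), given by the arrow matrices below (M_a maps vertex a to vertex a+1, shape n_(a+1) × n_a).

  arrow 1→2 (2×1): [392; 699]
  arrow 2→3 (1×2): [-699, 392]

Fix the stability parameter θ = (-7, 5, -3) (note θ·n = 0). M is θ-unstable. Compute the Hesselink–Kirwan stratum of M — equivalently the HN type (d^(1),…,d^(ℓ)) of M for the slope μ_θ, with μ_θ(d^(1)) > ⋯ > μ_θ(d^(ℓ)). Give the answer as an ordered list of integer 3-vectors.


Barcode: M ≅ I[1,2], I[2,3]. HN layers by μ_θ (3 steps, strictly decreasing):
  μ^(1)=5; μ^(2)=1; μ^(3)=-7

((0, 1, 0); (0, 1, 1); (1, 0, 0))


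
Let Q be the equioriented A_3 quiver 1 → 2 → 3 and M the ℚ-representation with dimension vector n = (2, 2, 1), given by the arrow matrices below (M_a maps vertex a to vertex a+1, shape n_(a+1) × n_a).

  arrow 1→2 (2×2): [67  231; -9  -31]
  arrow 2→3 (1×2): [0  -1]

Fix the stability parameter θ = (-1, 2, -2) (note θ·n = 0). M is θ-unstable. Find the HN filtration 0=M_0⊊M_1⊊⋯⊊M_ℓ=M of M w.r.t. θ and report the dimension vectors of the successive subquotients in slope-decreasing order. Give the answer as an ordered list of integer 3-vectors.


Barcode: M ≅ I[1,2], I[1,3]. HN layers by μ_θ (3 steps, strictly decreasing):
  μ^(1)=2; μ^(2)=0; μ^(3)=-1

((0, 1, 0); (0, 1, 1); (2, 0, 0))


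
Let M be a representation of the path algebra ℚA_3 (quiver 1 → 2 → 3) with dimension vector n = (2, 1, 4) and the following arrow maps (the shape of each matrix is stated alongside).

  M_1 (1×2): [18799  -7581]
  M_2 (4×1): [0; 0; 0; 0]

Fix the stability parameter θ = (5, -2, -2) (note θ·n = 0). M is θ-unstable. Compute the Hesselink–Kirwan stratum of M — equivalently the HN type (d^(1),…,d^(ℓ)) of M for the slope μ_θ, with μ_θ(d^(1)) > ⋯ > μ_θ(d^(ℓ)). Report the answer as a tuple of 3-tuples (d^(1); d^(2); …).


Barcode: M ≅ I[1,1], I[1,2], I[3,3]^4. HN layers by μ_θ (3 steps, strictly decreasing):
  μ^(1)=5; μ^(2)=3/2; μ^(3)=-2

((1, 0, 0); (1, 1, 0); (0, 0, 4))


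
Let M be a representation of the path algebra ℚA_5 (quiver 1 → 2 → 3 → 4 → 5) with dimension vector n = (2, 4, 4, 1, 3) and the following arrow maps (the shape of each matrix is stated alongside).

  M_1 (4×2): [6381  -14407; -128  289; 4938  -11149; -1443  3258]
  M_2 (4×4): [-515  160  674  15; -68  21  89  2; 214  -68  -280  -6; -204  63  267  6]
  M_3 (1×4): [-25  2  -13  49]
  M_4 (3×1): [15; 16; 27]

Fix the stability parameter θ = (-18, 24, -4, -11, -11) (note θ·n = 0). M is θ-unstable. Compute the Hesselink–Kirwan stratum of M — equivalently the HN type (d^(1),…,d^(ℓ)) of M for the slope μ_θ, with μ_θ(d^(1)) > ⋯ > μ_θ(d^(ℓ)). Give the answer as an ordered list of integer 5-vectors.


Barcode: M ≅ I[1,2], I[1,5], I[2,2], I[2,3], I[3,3]^2, I[5,5]^2. HN layers by μ_θ (6 steps, strictly decreasing):
  μ^(1)=24; μ^(2)=10; μ^(3)=-1/2; μ^(4)=-4; μ^(5)=-11; μ^(6)=-18

((0, 2, 0, 0, 0); (0, 1, 1, 0, 0); (0, 1, 1, 1, 1); (0, 0, 2, 0, 0); (0, 0, 0, 0, 2); (2, 0, 0, 0, 0))


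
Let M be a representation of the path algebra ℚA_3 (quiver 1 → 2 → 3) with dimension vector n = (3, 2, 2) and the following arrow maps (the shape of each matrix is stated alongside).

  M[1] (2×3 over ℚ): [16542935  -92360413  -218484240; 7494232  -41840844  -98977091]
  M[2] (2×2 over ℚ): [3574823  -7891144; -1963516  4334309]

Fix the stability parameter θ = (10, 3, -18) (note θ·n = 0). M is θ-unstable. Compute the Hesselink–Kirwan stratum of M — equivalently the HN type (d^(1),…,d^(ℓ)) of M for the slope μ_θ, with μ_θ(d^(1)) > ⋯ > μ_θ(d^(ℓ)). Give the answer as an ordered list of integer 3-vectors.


Via rank(M_{q-1}∘⋯∘M_p): M ≅ I[1,1], I[1,3]^2.
μ_θ-semistable layers: μ^(1)=10; μ^(2)=-5/3

((1, 0, 0); (2, 2, 2))


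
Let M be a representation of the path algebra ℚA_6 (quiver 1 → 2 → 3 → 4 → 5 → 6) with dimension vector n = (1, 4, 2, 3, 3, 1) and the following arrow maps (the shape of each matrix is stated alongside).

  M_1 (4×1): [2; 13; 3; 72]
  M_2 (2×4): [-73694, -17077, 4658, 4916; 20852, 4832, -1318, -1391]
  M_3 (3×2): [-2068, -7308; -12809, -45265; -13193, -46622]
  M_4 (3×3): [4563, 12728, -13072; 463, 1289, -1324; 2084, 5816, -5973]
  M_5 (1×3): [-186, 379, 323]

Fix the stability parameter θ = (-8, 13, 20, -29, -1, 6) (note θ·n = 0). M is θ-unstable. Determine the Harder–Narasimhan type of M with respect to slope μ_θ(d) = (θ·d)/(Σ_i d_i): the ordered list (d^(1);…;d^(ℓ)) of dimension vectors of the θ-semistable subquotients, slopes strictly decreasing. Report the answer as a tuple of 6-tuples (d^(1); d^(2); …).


Barcode: M ≅ I[1,6], I[2,2]^2, I[2,5], I[4,5]. HN layers by μ_θ (6 steps, strictly decreasing):
  μ^(1)=13; μ^(2)=6; μ^(3)=3/4; μ^(4)=-1; μ^(5)=-8; μ^(6)=-29

((0, 2, 0, 0, 0, 0); (0, 0, 0, 0, 0, 1); (0, 2, 2, 2, 2, 0); (0, 0, 0, 0, 1, 0); (1, 0, 0, 0, 0, 0); (0, 0, 0, 1, 0, 0))


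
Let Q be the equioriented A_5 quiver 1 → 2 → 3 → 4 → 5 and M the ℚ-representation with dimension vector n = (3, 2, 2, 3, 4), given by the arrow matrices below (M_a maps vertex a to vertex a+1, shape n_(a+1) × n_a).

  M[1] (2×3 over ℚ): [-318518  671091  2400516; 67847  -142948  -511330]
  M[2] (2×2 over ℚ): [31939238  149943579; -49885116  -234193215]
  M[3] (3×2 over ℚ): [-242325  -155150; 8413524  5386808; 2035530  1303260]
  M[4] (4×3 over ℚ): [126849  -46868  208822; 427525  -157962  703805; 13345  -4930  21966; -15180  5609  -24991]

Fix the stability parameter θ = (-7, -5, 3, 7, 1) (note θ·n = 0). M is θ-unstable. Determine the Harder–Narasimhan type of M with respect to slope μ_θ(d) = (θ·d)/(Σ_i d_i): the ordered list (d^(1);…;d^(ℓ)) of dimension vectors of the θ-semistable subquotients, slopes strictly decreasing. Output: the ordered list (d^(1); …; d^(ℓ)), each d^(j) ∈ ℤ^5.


Via rank(M_{q-1}∘⋯∘M_p): M ≅ I[1,1], I[1,3], I[1,5], I[4,5]^2, I[5,5].
μ_θ-semistable layers: μ^(1)=4; μ^(2)=3; μ^(3)=1; μ^(4)=-5; μ^(5)=-7

((0, 0, 0, 3, 3); (0, 0, 2, 0, 0); (0, 0, 0, 0, 1); (0, 2, 0, 0, 0); (3, 0, 0, 0, 0))


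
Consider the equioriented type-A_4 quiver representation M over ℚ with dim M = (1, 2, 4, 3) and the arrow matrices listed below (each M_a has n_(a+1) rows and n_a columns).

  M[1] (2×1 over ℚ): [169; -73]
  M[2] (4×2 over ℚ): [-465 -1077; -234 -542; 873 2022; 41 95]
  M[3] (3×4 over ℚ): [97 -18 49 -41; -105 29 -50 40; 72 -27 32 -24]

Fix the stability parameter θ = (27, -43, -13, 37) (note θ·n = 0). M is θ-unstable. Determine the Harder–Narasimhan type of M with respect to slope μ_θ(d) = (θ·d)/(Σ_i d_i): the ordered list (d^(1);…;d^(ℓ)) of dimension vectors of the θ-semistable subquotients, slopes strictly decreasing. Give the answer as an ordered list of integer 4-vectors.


Barcode: M ≅ I[1,4], I[2,4], I[3,3], I[3,4]. HN layers by μ_θ (4 steps, strictly decreasing):
  μ^(1)=37; μ^(2)=-29/3; μ^(3)=-13; μ^(4)=-43

((0, 0, 0, 3); (1, 1, 1, 0); (0, 0, 3, 0); (0, 1, 0, 0))


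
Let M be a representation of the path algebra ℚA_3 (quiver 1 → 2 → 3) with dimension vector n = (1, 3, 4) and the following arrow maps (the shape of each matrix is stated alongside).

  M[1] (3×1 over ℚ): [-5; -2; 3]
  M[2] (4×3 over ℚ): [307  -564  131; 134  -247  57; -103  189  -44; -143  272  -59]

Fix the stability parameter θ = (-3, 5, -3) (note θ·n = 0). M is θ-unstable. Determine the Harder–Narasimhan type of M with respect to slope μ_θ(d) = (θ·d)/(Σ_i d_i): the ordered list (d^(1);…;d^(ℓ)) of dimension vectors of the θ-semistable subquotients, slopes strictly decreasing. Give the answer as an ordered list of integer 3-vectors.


Via rank(M_{q-1}∘⋯∘M_p): M ≅ I[1,3], I[2,2], I[2,3], I[3,3]^2.
μ_θ-semistable layers: μ^(1)=5; μ^(2)=1; μ^(3)=-3

((0, 1, 0); (0, 2, 2); (1, 0, 2))


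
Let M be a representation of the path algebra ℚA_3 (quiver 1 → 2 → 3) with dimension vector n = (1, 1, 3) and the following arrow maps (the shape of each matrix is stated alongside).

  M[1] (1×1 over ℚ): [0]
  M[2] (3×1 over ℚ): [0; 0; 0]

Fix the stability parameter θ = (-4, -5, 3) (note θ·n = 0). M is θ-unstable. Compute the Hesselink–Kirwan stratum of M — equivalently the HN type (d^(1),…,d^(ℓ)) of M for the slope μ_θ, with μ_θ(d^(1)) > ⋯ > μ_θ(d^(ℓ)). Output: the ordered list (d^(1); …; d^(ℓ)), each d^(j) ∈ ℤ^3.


Interval decomposition of M: I[1,1], I[2,2], I[3,3]^3.
HN type (ℓ=3): μ^(1)=3; μ^(2)=-4; μ^(3)=-5

((0, 0, 3); (1, 0, 0); (0, 1, 0))


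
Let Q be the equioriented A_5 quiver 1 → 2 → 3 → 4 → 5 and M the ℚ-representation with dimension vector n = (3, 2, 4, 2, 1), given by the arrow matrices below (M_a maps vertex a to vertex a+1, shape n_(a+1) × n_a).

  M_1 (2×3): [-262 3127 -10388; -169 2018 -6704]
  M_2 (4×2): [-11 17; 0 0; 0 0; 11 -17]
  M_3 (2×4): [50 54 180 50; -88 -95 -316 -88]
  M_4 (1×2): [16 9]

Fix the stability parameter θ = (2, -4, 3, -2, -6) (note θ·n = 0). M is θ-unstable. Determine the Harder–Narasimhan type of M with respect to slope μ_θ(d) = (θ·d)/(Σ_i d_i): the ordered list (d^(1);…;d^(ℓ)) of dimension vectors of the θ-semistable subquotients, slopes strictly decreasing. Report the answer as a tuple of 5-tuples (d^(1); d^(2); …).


Barcode: M ≅ I[1,1], I[1,2], I[1,3], I[3,3], I[3,4], I[3,5]. HN layers by μ_θ (5 steps, strictly decreasing):
  μ^(1)=3; μ^(2)=2; μ^(3)=1/2; μ^(4)=-1; μ^(5)=-5/3

((0, 0, 2, 0, 0); (1, 0, 0, 0, 0); (0, 0, 1, 1, 0); (2, 2, 0, 0, 0); (0, 0, 1, 1, 1))


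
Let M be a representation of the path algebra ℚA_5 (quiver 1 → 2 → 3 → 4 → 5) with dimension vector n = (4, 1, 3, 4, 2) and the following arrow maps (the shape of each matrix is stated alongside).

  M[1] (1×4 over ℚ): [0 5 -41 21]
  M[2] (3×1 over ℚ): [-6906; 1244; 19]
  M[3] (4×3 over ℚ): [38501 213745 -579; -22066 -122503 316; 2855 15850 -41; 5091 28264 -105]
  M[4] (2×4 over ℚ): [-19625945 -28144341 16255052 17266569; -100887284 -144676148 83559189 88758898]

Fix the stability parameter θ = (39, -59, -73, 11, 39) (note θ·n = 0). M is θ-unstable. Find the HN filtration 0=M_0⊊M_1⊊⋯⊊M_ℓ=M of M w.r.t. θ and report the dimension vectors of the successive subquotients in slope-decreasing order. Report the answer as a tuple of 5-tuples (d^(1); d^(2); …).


Barcode: M ≅ I[1,1]^3, I[1,5], I[3,4], I[3,5], I[4,4]. HN layers by μ_θ (4 steps, strictly decreasing):
  μ^(1)=39; μ^(2)=11; μ^(3)=-31; μ^(4)=-73

((3, 0, 0, 0, 2); (0, 0, 0, 4, 0); (1, 1, 1, 0, 0); (0, 0, 2, 0, 0))


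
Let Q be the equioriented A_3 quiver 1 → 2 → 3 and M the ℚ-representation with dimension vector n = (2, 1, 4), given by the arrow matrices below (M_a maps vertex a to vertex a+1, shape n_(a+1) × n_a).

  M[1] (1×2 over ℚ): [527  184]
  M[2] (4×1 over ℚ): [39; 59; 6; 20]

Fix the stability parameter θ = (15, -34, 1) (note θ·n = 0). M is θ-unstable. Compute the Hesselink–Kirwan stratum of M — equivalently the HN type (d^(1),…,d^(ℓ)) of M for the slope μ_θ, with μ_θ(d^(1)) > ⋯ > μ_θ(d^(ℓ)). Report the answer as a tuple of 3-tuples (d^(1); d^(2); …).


Via rank(M_{q-1}∘⋯∘M_p): M ≅ I[1,1], I[1,3], I[3,3]^3.
μ_θ-semistable layers: μ^(1)=15; μ^(2)=1; μ^(3)=-19/2

((1, 0, 0); (0, 0, 4); (1, 1, 0))


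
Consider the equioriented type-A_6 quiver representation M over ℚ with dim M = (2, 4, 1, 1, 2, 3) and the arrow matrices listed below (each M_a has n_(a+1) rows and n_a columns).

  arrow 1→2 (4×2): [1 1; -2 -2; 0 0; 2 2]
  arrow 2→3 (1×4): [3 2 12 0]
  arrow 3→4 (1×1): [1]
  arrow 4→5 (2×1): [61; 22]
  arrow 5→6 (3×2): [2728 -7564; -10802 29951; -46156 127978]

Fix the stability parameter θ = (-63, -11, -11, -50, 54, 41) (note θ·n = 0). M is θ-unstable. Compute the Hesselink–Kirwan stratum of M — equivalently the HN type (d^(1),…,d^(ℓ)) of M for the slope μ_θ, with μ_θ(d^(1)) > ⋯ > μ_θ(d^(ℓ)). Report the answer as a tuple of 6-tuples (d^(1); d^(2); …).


Barcode: M ≅ I[1,1], I[1,5], I[2,2]^3, I[5,6], I[6,6]^2. HN layers by μ_θ (6 steps, strictly decreasing):
  μ^(1)=54; μ^(2)=95/2; μ^(3)=41; μ^(4)=-11; μ^(5)=-24; μ^(6)=-63

((0, 0, 0, 0, 1, 0); (0, 0, 0, 0, 1, 1); (0, 0, 0, 0, 0, 2); (0, 3, 0, 0, 0, 0); (0, 1, 1, 1, 0, 0); (2, 0, 0, 0, 0, 0))


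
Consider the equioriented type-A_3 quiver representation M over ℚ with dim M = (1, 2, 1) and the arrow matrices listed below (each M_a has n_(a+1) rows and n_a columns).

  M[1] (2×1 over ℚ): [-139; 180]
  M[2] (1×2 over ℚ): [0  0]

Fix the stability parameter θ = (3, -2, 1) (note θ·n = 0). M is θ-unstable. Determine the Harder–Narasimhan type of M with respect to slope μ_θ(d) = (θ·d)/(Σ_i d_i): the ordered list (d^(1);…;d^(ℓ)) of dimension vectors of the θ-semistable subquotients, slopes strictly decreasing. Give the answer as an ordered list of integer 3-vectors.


Barcode: M ≅ I[1,2], I[2,2], I[3,3]. HN layers by μ_θ (3 steps, strictly decreasing):
  μ^(1)=1; μ^(2)=1/2; μ^(3)=-2

((0, 0, 1); (1, 1, 0); (0, 1, 0))


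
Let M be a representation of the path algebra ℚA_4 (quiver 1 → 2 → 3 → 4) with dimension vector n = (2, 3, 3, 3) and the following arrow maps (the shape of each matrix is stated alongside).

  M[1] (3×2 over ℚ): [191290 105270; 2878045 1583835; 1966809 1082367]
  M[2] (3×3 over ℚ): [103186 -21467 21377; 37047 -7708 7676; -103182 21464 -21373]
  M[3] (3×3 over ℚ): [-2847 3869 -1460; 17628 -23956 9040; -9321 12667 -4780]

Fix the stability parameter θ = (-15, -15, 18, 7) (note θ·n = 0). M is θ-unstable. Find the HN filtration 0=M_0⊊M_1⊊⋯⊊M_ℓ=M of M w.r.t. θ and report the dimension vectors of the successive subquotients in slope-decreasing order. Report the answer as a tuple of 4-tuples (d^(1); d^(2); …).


Barcode: M ≅ I[1,1], I[1,3], I[2,3], I[2,4], I[4,4]^2. HN layers by μ_θ (4 steps, strictly decreasing):
  μ^(1)=18; μ^(2)=25/2; μ^(3)=7; μ^(4)=-15

((0, 0, 2, 0); (0, 0, 1, 1); (0, 0, 0, 2); (2, 3, 0, 0))


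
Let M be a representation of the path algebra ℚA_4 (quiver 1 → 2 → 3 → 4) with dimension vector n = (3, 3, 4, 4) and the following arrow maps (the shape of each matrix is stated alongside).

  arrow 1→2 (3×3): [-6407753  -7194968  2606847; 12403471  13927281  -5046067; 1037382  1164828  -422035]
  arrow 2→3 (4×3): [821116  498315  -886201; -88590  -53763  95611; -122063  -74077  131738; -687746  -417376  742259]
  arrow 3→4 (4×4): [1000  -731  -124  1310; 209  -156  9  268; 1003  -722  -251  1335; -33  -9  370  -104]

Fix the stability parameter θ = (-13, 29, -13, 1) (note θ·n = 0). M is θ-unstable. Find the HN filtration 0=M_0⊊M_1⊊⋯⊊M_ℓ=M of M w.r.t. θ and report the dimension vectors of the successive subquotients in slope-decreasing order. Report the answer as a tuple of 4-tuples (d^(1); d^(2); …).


Interval decomposition of M: I[1,4]^3, I[3,4].
HN type (ℓ=3): μ^(1)=17/3; μ^(2)=1; μ^(3)=-13

((0, 3, 3, 3); (0, 0, 0, 1); (3, 0, 1, 0))


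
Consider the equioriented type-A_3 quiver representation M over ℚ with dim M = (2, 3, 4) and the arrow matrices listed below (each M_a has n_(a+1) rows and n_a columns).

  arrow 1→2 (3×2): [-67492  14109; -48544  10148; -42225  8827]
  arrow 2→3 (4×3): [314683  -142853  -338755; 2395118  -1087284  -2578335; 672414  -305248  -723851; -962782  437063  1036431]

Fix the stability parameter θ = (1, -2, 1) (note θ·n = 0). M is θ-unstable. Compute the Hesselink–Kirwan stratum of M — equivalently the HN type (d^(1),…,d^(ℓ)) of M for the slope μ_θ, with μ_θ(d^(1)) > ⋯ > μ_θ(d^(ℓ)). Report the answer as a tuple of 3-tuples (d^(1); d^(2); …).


Barcode: M ≅ I[1,3]^2, I[2,3], I[3,3]. HN layers by μ_θ (3 steps, strictly decreasing):
  μ^(1)=1; μ^(2)=-1/2; μ^(3)=-2

((0, 0, 4); (2, 2, 0); (0, 1, 0))


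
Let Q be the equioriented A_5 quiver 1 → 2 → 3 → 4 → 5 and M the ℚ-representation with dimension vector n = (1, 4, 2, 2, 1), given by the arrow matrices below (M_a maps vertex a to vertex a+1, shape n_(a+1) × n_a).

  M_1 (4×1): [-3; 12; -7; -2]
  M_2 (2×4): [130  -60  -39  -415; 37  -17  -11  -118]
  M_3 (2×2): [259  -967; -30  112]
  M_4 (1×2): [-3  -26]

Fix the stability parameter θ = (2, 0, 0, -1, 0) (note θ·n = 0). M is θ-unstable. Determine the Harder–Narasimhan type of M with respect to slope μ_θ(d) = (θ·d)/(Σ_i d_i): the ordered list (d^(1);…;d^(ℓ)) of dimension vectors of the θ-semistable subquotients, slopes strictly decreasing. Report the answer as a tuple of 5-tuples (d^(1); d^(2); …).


Barcode: M ≅ I[1,5], I[2,2]^2, I[2,4]. HN layers by μ_θ (3 steps, strictly decreasing):
  μ^(1)=1/5; μ^(2)=0; μ^(3)=-1/3

((1, 1, 1, 1, 1); (0, 2, 0, 0, 0); (0, 1, 1, 1, 0))


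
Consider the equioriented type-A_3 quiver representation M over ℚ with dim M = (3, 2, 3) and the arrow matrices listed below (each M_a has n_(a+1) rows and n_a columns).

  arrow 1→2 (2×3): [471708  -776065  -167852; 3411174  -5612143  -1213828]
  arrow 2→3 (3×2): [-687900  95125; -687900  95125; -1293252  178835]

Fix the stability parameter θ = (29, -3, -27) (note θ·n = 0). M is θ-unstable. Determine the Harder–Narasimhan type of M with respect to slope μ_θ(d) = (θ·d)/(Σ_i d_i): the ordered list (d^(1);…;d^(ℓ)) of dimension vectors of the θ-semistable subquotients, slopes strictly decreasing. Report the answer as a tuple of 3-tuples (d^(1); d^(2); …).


Barcode: M ≅ I[1,1], I[1,2], I[1,3], I[3,3]^2. HN layers by μ_θ (4 steps, strictly decreasing):
  μ^(1)=29; μ^(2)=13; μ^(3)=-1/3; μ^(4)=-27

((1, 0, 0); (1, 1, 0); (1, 1, 1); (0, 0, 2))


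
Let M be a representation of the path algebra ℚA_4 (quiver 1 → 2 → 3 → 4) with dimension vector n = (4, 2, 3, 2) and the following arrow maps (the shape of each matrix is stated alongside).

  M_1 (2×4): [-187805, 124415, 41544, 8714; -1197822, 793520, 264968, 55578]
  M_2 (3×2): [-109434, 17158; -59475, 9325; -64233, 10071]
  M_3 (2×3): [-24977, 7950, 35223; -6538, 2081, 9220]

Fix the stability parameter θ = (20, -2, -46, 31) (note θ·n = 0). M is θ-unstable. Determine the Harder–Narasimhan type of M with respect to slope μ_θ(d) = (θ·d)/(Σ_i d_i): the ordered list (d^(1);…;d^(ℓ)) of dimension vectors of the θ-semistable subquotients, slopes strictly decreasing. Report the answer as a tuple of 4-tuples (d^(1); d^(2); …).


Barcode: M ≅ I[1,1]^2, I[1,2], I[1,4], I[3,3], I[3,4]. HN layers by μ_θ (5 steps, strictly decreasing):
  μ^(1)=31; μ^(2)=20; μ^(3)=9; μ^(4)=-28/3; μ^(5)=-46

((0, 0, 0, 2); (2, 0, 0, 0); (1, 1, 0, 0); (1, 1, 1, 0); (0, 0, 2, 0))


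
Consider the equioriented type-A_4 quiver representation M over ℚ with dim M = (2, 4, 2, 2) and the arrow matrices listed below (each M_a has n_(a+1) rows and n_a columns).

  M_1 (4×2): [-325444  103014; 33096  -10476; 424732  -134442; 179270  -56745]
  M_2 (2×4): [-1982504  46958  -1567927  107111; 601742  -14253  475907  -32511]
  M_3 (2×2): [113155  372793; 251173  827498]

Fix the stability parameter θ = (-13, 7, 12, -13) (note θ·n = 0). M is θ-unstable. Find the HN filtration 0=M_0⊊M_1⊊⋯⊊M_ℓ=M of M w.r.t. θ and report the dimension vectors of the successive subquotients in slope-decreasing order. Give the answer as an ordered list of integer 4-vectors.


Via rank(M_{q-1}∘⋯∘M_p): M ≅ I[1,1], I[1,4], I[2,2]^2, I[2,4].
μ_θ-semistable layers: μ^(1)=7; μ^(2)=2; μ^(3)=-13

((0, 2, 0, 0); (0, 2, 2, 2); (2, 0, 0, 0))


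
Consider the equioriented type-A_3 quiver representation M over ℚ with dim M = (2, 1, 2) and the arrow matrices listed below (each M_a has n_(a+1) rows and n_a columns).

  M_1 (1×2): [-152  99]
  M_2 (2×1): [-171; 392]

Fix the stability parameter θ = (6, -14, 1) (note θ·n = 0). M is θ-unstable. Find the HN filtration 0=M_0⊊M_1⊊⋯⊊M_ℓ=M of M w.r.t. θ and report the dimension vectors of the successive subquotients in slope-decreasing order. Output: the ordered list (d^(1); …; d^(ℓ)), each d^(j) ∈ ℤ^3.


Interval decomposition of M: I[1,1], I[1,3], I[3,3].
HN type (ℓ=3): μ^(1)=6; μ^(2)=1; μ^(3)=-4

((1, 0, 0); (0, 0, 2); (1, 1, 0))


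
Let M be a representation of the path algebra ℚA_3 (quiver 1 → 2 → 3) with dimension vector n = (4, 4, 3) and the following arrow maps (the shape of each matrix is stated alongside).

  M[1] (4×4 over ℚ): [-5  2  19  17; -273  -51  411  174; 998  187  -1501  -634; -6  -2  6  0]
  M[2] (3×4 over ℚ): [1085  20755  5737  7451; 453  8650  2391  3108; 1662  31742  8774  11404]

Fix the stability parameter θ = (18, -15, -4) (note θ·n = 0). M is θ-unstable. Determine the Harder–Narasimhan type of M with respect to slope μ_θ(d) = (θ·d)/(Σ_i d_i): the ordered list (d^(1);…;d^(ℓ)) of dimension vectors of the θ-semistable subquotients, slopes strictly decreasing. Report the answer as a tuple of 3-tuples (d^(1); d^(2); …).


Via rank(M_{q-1}∘⋯∘M_p): M ≅ I[1,1], I[1,2], I[1,3]^2, I[2,3].
μ_θ-semistable layers: μ^(1)=18; μ^(2)=3/2; μ^(3)=-1/3; μ^(4)=-4; μ^(5)=-15

((1, 0, 0); (1, 1, 0); (2, 2, 2); (0, 0, 1); (0, 1, 0))


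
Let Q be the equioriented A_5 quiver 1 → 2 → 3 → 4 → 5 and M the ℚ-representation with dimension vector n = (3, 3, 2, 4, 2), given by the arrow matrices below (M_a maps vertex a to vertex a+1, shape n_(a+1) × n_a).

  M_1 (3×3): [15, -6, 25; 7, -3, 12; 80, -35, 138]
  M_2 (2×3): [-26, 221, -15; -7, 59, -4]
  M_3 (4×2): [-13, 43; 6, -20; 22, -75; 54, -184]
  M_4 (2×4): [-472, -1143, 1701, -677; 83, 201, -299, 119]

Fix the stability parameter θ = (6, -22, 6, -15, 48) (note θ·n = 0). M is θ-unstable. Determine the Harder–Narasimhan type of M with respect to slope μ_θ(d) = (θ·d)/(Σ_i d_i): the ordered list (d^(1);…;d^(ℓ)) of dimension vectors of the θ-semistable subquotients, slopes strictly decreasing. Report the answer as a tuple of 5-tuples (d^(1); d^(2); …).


Interval decomposition of M: I[1,2], I[1,5]^2, I[4,4]^2.
HN type (ℓ=4): μ^(1)=48; μ^(2)=-9/2; μ^(3)=-8; μ^(4)=-15

((0, 0, 0, 0, 2); (0, 0, 2, 2, 0); (3, 3, 0, 0, 0); (0, 0, 0, 2, 0))


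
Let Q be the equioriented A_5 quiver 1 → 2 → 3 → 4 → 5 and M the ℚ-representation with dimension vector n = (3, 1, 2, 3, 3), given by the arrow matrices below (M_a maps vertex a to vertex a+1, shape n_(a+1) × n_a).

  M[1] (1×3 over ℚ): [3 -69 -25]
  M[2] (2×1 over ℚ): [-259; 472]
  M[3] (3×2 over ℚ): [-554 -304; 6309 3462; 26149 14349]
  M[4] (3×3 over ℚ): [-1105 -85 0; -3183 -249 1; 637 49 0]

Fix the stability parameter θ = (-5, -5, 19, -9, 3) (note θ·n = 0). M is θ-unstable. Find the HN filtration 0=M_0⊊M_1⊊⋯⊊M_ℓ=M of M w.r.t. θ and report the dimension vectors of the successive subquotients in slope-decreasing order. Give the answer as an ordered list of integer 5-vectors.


Via rank(M_{q-1}∘⋯∘M_p): M ≅ I[1,1]^2, I[1,5], I[3,5], I[4,4], I[5,5].
μ_θ-semistable layers: μ^(1)=13/3; μ^(2)=3; μ^(3)=-5; μ^(4)=-9

((0, 0, 2, 2, 2); (0, 0, 0, 0, 1); (3, 1, 0, 0, 0); (0, 0, 0, 1, 0))


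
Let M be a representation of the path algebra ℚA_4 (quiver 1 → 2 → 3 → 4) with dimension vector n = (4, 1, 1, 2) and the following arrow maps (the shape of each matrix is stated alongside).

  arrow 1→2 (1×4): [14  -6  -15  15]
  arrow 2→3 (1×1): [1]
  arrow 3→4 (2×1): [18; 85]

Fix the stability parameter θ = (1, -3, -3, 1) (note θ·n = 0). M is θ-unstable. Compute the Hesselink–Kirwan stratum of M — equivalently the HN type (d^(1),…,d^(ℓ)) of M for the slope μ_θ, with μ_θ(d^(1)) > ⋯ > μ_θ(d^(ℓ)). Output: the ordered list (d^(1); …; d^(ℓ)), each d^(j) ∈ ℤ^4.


Via rank(M_{q-1}∘⋯∘M_p): M ≅ I[1,1]^3, I[1,4], I[4,4].
μ_θ-semistable layers: μ^(1)=1; μ^(2)=-5/3

((3, 0, 0, 2); (1, 1, 1, 0))


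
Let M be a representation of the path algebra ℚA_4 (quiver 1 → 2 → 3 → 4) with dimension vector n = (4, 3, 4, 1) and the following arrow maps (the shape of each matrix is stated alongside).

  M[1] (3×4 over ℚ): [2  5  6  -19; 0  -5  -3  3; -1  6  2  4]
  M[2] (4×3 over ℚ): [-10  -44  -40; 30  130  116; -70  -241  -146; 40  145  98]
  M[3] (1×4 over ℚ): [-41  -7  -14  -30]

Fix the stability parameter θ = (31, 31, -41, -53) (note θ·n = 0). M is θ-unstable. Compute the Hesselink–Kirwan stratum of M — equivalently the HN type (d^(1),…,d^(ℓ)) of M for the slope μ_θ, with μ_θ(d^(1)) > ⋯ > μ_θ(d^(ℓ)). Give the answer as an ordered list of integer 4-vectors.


Barcode: M ≅ I[1,1], I[1,2], I[1,3], I[1,4], I[3,3]^2. HN layers by μ_θ (4 steps, strictly decreasing):
  μ^(1)=31; μ^(2)=7; μ^(3)=-8; μ^(4)=-41

((2, 1, 0, 0); (1, 1, 1, 0); (1, 1, 1, 1); (0, 0, 2, 0))


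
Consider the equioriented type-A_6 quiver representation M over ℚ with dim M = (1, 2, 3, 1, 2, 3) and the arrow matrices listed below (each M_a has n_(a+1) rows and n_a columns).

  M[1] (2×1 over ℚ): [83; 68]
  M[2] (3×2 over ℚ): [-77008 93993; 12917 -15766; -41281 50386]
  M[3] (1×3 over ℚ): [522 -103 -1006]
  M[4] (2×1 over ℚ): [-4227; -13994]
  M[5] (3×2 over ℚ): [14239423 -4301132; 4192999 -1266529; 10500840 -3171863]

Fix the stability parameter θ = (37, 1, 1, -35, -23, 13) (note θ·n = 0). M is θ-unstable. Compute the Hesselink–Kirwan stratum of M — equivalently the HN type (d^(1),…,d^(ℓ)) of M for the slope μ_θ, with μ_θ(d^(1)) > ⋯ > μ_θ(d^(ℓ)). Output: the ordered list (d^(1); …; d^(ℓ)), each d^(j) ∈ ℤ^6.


Interval decomposition of M: I[1,6], I[2,3], I[3,3], I[5,6], I[6,6].
HN type (ℓ=4): μ^(1)=13; μ^(2)=1; μ^(3)=-19/5; μ^(4)=-23

((0, 0, 0, 0, 0, 3); (0, 1, 2, 0, 0, 0); (1, 1, 1, 1, 1, 0); (0, 0, 0, 0, 1, 0))


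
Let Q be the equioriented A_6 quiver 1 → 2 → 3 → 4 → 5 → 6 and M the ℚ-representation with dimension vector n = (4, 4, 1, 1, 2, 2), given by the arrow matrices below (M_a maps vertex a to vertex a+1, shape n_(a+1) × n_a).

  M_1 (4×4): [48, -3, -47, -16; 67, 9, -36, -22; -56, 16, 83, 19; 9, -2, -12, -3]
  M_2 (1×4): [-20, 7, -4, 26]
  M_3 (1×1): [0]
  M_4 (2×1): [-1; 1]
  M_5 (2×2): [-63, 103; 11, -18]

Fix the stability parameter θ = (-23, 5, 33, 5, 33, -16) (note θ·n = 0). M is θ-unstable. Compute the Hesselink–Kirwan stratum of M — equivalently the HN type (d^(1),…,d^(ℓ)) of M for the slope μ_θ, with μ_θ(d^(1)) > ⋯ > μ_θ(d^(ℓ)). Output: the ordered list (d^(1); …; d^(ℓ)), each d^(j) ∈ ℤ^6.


Barcode: M ≅ I[1,2]^3, I[1,3], I[4,6], I[5,6]. HN layers by μ_θ (4 steps, strictly decreasing):
  μ^(1)=33; μ^(2)=17/2; μ^(3)=5; μ^(4)=-23

((0, 0, 1, 0, 0, 0); (0, 0, 0, 0, 2, 2); (0, 4, 0, 1, 0, 0); (4, 0, 0, 0, 0, 0))


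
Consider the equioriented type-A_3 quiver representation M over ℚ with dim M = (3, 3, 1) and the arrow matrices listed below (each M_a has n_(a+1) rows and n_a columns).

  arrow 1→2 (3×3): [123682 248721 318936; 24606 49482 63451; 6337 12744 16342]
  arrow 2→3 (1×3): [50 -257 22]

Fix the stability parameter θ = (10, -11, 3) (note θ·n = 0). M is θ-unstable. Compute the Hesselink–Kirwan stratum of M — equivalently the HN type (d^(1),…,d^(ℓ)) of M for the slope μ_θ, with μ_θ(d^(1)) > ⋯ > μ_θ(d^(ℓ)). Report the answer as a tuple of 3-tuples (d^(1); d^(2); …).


Barcode: M ≅ I[1,2]^2, I[1,3]. HN layers by μ_θ (2 steps, strictly decreasing):
  μ^(1)=3; μ^(2)=-1/2

((0, 0, 1); (3, 3, 0))


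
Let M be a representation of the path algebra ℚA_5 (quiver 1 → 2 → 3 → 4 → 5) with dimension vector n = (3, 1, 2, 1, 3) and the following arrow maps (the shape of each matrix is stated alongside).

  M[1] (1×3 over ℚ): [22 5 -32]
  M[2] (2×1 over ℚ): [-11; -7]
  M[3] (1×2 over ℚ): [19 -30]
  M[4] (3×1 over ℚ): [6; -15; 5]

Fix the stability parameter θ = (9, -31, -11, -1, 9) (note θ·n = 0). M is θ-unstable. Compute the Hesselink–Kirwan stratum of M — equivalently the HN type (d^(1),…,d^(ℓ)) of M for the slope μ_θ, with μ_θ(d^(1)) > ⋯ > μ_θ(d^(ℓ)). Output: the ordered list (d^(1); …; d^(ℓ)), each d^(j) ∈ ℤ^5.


Interval decomposition of M: I[1,1]^2, I[1,5], I[3,3], I[5,5]^2.
HN type (ℓ=3): μ^(1)=9; μ^(2)=-1; μ^(3)=-11

((2, 0, 0, 0, 3); (0, 0, 0, 1, 0); (1, 1, 2, 0, 0))


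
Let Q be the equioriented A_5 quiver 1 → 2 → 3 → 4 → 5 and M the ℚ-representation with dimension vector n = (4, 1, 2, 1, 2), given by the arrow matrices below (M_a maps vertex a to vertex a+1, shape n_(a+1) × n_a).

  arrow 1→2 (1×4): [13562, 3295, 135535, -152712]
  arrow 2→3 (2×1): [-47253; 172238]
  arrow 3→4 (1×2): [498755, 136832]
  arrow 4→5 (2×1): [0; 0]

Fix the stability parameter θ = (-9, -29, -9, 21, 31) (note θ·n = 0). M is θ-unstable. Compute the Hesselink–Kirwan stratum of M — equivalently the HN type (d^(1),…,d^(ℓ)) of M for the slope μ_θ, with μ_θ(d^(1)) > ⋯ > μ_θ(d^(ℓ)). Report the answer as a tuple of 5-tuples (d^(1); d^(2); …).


Via rank(M_{q-1}∘⋯∘M_p): M ≅ I[1,1]^3, I[1,4], I[3,3], I[5,5]^2.
μ_θ-semistable layers: μ^(1)=31; μ^(2)=21; μ^(3)=-9; μ^(4)=-19

((0, 0, 0, 0, 2); (0, 0, 0, 1, 0); (3, 0, 2, 0, 0); (1, 1, 0, 0, 0))


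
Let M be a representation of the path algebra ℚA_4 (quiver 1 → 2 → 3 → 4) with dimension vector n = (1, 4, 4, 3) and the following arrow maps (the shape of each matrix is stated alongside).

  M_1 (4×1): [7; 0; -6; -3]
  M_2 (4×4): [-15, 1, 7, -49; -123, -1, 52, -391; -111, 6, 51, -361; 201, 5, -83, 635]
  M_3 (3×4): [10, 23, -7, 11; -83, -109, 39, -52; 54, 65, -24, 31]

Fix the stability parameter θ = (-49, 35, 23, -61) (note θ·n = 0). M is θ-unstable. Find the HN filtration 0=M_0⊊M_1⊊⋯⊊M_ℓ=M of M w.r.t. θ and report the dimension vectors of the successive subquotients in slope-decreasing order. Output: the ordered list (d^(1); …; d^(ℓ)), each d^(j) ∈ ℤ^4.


Via rank(M_{q-1}∘⋯∘M_p): M ≅ I[1,2], I[2,3], I[2,4]^2, I[3,4].
μ_θ-semistable layers: μ^(1)=35; μ^(2)=29; μ^(3)=-1; μ^(4)=-19; μ^(5)=-49

((0, 1, 0, 0); (0, 1, 1, 0); (0, 2, 2, 2); (0, 0, 1, 1); (1, 0, 0, 0))


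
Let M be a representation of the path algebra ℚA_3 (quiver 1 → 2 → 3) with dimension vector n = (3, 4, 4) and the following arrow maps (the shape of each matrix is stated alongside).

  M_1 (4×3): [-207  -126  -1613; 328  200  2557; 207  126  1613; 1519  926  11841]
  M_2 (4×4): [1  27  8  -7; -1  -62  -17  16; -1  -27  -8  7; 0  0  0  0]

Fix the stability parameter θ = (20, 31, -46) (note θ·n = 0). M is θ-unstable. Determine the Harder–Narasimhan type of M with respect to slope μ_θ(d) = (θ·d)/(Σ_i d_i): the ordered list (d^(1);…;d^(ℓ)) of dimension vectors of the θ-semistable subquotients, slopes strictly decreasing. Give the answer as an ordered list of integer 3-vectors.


Interval decomposition of M: I[1,1], I[1,2], I[1,3], I[2,2], I[2,3], I[3,3]^2.
HN type (ℓ=5): μ^(1)=31; μ^(2)=20; μ^(3)=5/3; μ^(4)=-15/2; μ^(5)=-46

((0, 2, 0); (2, 0, 0); (1, 1, 1); (0, 1, 1); (0, 0, 2))


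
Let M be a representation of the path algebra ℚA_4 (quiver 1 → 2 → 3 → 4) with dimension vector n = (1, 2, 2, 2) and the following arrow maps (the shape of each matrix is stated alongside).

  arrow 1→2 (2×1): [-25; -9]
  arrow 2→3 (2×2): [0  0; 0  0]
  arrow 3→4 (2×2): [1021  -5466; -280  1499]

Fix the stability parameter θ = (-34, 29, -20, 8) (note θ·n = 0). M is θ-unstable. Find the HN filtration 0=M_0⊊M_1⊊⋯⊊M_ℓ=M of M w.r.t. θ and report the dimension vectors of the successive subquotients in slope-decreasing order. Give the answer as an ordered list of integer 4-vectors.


Via rank(M_{q-1}∘⋯∘M_p): M ≅ I[1,2], I[2,2], I[3,4]^2.
μ_θ-semistable layers: μ^(1)=29; μ^(2)=8; μ^(3)=-20; μ^(4)=-34

((0, 2, 0, 0); (0, 0, 0, 2); (0, 0, 2, 0); (1, 0, 0, 0))


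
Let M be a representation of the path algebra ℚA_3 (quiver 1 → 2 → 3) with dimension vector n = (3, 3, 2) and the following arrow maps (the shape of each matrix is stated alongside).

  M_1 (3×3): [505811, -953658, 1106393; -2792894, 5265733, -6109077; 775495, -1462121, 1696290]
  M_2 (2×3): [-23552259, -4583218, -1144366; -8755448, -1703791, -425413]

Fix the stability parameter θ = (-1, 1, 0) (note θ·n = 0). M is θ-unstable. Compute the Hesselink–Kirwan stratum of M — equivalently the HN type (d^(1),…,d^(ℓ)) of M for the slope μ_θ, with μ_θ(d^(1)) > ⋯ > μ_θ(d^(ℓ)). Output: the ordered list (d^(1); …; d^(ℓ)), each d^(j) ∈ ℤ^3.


Interval decomposition of M: I[1,1], I[1,3]^2, I[2,2].
HN type (ℓ=3): μ^(1)=1; μ^(2)=1/2; μ^(3)=-1

((0, 1, 0); (0, 2, 2); (3, 0, 0))


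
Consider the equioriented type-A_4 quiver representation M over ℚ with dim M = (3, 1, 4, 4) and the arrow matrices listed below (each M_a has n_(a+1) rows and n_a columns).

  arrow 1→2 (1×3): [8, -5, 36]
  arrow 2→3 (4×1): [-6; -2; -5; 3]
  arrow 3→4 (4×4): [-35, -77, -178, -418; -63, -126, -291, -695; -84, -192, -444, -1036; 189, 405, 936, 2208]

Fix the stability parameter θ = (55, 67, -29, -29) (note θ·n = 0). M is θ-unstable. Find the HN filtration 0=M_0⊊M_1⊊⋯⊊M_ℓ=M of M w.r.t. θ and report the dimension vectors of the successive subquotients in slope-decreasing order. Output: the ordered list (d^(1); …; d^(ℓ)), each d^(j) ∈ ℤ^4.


Interval decomposition of M: I[1,1]^2, I[1,3], I[3,3], I[3,4]^2, I[4,4]^2.
HN type (ℓ=3): μ^(1)=55; μ^(2)=31; μ^(3)=-29

((2, 0, 0, 0); (1, 1, 1, 0); (0, 0, 3, 4))


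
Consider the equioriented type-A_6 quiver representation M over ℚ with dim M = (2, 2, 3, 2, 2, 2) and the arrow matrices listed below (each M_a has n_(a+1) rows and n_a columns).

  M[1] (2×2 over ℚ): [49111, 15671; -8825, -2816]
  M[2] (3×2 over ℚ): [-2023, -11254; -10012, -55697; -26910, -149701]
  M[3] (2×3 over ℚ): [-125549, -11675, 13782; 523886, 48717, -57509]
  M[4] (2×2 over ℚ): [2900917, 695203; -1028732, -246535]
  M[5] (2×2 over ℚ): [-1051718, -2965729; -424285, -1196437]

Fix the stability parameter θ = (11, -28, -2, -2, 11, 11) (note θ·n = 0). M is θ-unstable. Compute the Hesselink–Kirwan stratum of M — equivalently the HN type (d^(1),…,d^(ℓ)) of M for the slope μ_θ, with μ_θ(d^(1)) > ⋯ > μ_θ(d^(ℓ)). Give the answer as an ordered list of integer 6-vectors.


Barcode: M ≅ I[1,3], I[1,6], I[3,6]. HN layers by μ_θ (3 steps, strictly decreasing):
  μ^(1)=11; μ^(2)=-2; μ^(3)=-17/2

((0, 0, 0, 0, 2, 2); (0, 0, 3, 2, 0, 0); (2, 2, 0, 0, 0, 0))
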